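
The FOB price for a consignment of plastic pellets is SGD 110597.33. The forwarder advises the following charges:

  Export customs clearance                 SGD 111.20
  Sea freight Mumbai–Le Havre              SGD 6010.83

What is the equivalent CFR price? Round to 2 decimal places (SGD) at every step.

CFR price: SGD 116608.16

Not relevant to the conversion: export clearance — on the seller under both FOB and CFR; already in the FOB price and stays in the CFR price.
From FOB to CFR, the seller additionally bears: freight.
CFR price = 110597.33 + 6010.83 = 116608.16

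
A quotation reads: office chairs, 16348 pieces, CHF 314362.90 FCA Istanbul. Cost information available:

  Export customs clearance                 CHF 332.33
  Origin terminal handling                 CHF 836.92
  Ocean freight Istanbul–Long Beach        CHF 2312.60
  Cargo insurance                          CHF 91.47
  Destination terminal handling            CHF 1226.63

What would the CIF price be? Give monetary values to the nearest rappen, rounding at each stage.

Not relevant to the conversion: export clearance — on the seller under both FCA and CIF; already in the FCA price and stays in the CIF price. destination terminal — on the buyer under both terms; not part of either seller's price.
From FCA to CIF, the seller additionally bears: origin terminal, freight, insurance.
CIF price = 314362.90 + 836.92 + 2312.60 + 91.47 = 317603.89

CIF price: CHF 317603.89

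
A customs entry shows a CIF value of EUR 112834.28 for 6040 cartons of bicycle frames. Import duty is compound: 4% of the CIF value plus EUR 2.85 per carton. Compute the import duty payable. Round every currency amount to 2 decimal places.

Ad valorem component: 112834.28 × 4% = 4513.37
Specific component: 6040 × 2.85 = 17214.00
Import duty = 4513.37 + 17214.00 = 21727.37

Import duty: EUR 21727.37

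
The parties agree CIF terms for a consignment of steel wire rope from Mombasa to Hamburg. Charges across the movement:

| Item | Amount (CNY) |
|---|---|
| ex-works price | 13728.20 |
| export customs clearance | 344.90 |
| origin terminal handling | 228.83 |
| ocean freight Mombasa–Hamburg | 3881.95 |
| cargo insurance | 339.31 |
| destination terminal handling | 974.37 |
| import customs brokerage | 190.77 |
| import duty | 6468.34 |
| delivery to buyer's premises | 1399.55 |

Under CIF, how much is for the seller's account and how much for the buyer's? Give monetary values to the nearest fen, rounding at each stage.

CIF: the seller pays costs through ocean freight and marine insurance to the destination port.
Seller's account: goods 13728.20 + export clearance 344.90 + origin terminal 228.83 + freight 3881.95 + insurance 339.31 = 18523.19
Buyer's account: destination terminal 974.37 + brokerage 190.77 + duty 6468.34 + delivery 1399.55 = 9033.03

Seller: CNY 18523.19; buyer: CNY 9033.03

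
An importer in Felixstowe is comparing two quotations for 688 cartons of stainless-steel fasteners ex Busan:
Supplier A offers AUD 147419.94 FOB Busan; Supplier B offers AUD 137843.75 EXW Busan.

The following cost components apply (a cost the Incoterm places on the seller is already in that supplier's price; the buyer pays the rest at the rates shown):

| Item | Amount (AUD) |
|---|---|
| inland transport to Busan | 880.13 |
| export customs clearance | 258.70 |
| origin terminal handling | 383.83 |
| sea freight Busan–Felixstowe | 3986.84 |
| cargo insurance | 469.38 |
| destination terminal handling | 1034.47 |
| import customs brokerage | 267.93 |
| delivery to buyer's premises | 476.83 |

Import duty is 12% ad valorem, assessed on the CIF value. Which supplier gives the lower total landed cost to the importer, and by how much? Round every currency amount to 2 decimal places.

Supplier B is cheaper by AUD 9019.95

Supplier A (FOB):
CIF value = FOB price + freight + insurance = 147419.94 + 3986.84 + 469.38 = 151876.16
Import duty = 151876.16 × 12% = 18225.14
Buyer bears (A): 3986.84 + 469.38 + 1034.47 + 267.93 + 476.83 = 6235.45
Landed cost (A) = invoice 147419.94 + 6235.45 + duty 18225.14 = 171880.53
Supplier B (EXW):
CIF value = EXW price + inland to port + export clearance + origin terminal + freight + insurance = 137843.75 + 880.13 + 258.70 + 383.83 + 3986.84 + 469.38 = 143822.63
Import duty = 143822.63 × 12% = 17258.72
Buyer bears (B): 880.13 + 258.70 + 383.83 + 3986.84 + 469.38 + 1034.47 + 267.93 + 476.83 = 7758.11
Landed cost (B) = invoice 137843.75 + 7758.11 + duty 17258.72 = 162860.58
Difference = |171880.53 − 162860.58| = 9019.95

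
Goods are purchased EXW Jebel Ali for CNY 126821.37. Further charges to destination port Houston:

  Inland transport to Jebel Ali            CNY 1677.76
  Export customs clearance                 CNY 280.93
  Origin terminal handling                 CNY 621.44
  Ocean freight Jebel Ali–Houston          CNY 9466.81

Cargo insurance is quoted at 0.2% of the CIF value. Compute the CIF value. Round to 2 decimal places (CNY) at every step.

CIF value: CNY 139146.60

Let C be the CIF value. C = EXW price + pre-shipment costs + freight + 0.2% × C
C − 0.2% × C = 126821.37 + 1677.76 + 280.93 + 621.44 + 9466.81
0.998 × C = 138868.31
C = 138868.31 / 0.998 = 139146.60
Insurance premium = 0.2% × 139146.60 = 278.29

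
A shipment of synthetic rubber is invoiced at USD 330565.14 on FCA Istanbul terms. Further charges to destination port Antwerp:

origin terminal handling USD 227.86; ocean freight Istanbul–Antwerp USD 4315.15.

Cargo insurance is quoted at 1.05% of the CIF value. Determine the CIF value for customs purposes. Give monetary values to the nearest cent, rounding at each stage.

Let C be the CIF value. C = FCA price + pre-shipment costs + freight + 1.05% × C
C − 1.05% × C = 330565.14 + 227.86 + 4315.15
0.9895 × C = 335108.15
C = 335108.15 / 0.9895 = 338664.12
Insurance premium = 1.05% × 338664.12 = 3555.97

CIF value: USD 338664.12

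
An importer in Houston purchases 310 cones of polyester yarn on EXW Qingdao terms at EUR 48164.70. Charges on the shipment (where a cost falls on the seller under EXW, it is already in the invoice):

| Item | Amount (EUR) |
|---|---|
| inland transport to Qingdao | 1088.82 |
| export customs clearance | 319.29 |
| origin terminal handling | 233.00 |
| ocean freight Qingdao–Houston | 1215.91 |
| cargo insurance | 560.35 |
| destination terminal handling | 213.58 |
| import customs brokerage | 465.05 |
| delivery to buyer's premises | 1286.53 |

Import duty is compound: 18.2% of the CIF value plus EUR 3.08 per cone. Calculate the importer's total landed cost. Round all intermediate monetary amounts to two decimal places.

EXW: the seller makes goods available at their premises; the buyer bears all onward costs.
CIF value = EXW price + inland to port + export clearance + origin terminal + freight + insurance = 48164.70 + 1088.82 + 319.29 + 233.00 + 1215.91 + 560.35 = 51582.07
Ad valorem component: 51582.07 × 18.2% = 9387.94
Specific component: 310 × 3.08 = 954.80
Import duty = 9387.94 + 954.80 = 10342.74
Buyer bears: inland to port 1088.82 + export clearance 319.29 + origin terminal 233.00 + freight 1215.91 + insurance 560.35 + destination terminal 213.58 + brokerage 465.05 + delivery 1286.53 + duty 10342.74 = 15725.27
Landed cost = invoice 48164.70 + 15725.27 = 63889.97

Total landed cost: EUR 63889.97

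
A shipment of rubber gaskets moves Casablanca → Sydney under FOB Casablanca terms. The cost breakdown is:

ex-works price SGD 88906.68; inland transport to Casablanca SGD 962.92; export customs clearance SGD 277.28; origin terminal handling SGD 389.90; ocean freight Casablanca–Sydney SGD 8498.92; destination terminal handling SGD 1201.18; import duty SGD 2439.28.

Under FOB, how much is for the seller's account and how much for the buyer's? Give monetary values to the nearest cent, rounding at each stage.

Seller: SGD 90536.78; buyer: SGD 12139.38

FOB: the seller bears costs until goods are on board at the origin port; the buyer bears freight, insurance and all costs thereafter.
Seller's account: goods 88906.68 + inland to port 962.92 + export clearance 277.28 + origin terminal 389.90 = 90536.78
Buyer's account: freight 8498.92 + destination terminal 1201.18 + duty 2439.28 = 12139.38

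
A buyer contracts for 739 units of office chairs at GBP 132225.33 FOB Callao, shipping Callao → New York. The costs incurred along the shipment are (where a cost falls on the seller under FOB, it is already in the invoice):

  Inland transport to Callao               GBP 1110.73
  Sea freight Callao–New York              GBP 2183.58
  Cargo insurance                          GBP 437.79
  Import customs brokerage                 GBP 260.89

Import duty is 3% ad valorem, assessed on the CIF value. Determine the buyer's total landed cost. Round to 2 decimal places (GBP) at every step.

FOB: the seller bears costs until goods are on board at the origin port; the buyer bears freight, insurance and all costs thereafter.
Already in the invoice (seller's account under FOB): inland to port — exclude.
CIF value = FOB price + freight + insurance = 132225.33 + 2183.58 + 437.79 = 134846.70
Import duty = 134846.70 × 3% = 4045.40
Buyer bears: freight 2183.58 + insurance 437.79 + brokerage 260.89 + duty 4045.40 = 6927.66
Landed cost = invoice 132225.33 + 6927.66 = 139152.99

Total landed cost: GBP 139152.99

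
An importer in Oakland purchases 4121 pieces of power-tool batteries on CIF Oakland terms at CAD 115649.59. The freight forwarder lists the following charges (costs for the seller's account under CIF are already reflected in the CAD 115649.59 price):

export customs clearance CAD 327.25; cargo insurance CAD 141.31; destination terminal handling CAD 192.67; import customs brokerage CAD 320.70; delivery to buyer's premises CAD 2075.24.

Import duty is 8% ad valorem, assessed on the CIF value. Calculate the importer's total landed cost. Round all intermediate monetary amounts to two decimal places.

Total landed cost: CAD 127490.17

CIF: the seller pays costs through ocean freight and marine insurance to the destination port.
Already in the invoice (seller's account under CIF): export clearance, insurance — exclude.
The CIF price already equals the CIF value: 115649.59
Import duty = 115649.59 × 8% = 9251.97
Buyer bears: destination terminal 192.67 + brokerage 320.70 + delivery 2075.24 + duty 9251.97 = 11840.58
Landed cost = invoice 115649.59 + 11840.58 = 127490.17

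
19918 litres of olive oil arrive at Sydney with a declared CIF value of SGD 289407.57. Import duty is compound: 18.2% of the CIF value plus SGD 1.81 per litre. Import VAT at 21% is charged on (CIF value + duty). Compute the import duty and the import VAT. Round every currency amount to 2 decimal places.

Ad valorem component: 289407.57 × 18.2% = 52672.18
Specific component: 19918 × 1.81 = 36051.58
Import duty = 52672.18 + 36051.58 = 88723.76
VAT base = CIF + duty = 289407.57 + 88723.76 = 378131.33
Import VAT = 378131.33 × 21% = 79407.58

Import duty: SGD 88723.76; import VAT: SGD 79407.58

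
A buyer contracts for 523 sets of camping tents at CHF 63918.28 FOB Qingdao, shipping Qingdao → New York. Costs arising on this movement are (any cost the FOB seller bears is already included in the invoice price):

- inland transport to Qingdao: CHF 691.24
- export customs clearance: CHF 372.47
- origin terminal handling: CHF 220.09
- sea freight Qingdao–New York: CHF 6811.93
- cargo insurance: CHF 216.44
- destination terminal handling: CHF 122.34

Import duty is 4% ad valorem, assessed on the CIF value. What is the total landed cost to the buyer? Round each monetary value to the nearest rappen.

FOB: the seller bears costs until goods are on board at the origin port; the buyer bears freight, insurance and all costs thereafter.
Already in the invoice (seller's account under FOB): inland to port, export clearance, origin terminal — exclude.
CIF value = FOB price + freight + insurance = 63918.28 + 6811.93 + 216.44 = 70946.65
Import duty = 70946.65 × 4% = 2837.87
Buyer bears: freight 6811.93 + insurance 216.44 + destination terminal 122.34 + duty 2837.87 = 9988.58
Landed cost = invoice 63918.28 + 9988.58 = 73906.86

Total landed cost: CHF 73906.86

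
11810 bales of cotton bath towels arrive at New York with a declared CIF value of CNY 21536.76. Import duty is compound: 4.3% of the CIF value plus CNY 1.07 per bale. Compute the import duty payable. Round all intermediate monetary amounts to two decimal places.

Ad valorem component: 21536.76 × 4.3% = 926.08
Specific component: 11810 × 1.07 = 12636.70
Import duty = 926.08 + 12636.70 = 13562.78

Import duty: CNY 13562.78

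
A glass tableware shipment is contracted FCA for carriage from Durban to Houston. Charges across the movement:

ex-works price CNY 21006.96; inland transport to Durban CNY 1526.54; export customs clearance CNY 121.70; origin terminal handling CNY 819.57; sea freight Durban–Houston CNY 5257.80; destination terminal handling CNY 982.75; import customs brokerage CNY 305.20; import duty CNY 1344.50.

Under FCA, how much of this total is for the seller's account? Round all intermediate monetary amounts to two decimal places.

FCA: the seller delivers export-cleared goods to the carrier; the buyer bears costs from that point.
Seller's account: goods 21006.96 + inland to port 1526.54 + export clearance 121.70 = 22655.20
Buyer's account: origin terminal 819.57 + freight 5257.80 + destination terminal 982.75 + brokerage 305.20 + duty 1344.50 = 8709.82

Seller's account: CNY 22655.20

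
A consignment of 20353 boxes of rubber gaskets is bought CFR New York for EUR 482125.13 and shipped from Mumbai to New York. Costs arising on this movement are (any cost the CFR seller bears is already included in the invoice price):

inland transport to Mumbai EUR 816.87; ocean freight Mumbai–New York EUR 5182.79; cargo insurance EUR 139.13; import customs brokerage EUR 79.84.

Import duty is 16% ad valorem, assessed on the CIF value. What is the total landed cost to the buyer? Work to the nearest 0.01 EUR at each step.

CFR: the seller pays costs through ocean freight to the destination port, but not insurance.
Already in the invoice (seller's account under CFR): inland to port, freight — exclude.
CIF value = CFR price + insurance = 482125.13 + 139.13 = 482264.26
Import duty = 482264.26 × 16% = 77162.28
Buyer bears: insurance 139.13 + brokerage 79.84 + duty 77162.28 = 77381.25
Landed cost = invoice 482125.13 + 77381.25 = 559506.38

Total landed cost: EUR 559506.38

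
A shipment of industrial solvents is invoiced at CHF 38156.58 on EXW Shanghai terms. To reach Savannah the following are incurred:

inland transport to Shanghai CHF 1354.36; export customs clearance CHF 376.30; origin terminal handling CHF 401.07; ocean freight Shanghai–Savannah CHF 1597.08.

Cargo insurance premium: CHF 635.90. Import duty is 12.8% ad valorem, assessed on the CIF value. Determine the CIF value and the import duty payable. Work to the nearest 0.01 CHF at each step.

CIF value: CHF 42521.29; import duty: CHF 5442.73

CIF = EXW price + pre-shipment costs + freight + insurance
CIF = 38156.58 + 1354.36 + 376.30 + 401.07 + 1597.08 + 635.90 = 42521.29
Import duty = 42521.29 × 12.8% = 5442.73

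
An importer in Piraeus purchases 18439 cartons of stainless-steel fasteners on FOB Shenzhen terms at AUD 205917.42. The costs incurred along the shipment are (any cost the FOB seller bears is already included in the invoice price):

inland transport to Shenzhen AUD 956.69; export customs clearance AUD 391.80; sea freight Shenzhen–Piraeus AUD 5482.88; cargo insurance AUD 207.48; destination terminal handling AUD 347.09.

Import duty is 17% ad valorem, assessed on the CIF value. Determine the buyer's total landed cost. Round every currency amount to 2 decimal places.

FOB: the seller bears costs until goods are on board at the origin port; the buyer bears freight, insurance and all costs thereafter.
Already in the invoice (seller's account under FOB): inland to port, export clearance — exclude.
CIF value = FOB price + freight + insurance = 205917.42 + 5482.88 + 207.48 = 211607.78
Import duty = 211607.78 × 17% = 35973.32
Buyer bears: freight 5482.88 + insurance 207.48 + destination terminal 347.09 + duty 35973.32 = 42010.77
Landed cost = invoice 205917.42 + 42010.77 = 247928.19

Total landed cost: AUD 247928.19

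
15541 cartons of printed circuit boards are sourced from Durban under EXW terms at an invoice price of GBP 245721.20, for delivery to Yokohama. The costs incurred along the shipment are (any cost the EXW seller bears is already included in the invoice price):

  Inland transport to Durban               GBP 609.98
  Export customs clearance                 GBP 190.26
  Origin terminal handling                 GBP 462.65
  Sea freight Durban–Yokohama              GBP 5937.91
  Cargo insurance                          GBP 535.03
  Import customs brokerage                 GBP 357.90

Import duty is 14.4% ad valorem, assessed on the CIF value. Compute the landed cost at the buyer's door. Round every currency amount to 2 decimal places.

Total landed cost: GBP 290312.74

EXW: the seller makes goods available at their premises; the buyer bears all onward costs.
CIF value = EXW price + inland to port + export clearance + origin terminal + freight + insurance = 245721.20 + 609.98 + 190.26 + 462.65 + 5937.91 + 535.03 = 253457.03
Import duty = 253457.03 × 14.4% = 36497.81
Buyer bears: inland to port 609.98 + export clearance 190.26 + origin terminal 462.65 + freight 5937.91 + insurance 535.03 + brokerage 357.90 + duty 36497.81 = 44591.54
Landed cost = invoice 245721.20 + 44591.54 = 290312.74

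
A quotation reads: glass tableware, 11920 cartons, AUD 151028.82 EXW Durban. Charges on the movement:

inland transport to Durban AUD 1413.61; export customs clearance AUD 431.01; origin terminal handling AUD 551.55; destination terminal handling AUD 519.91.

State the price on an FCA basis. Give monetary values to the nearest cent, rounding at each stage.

FCA price: AUD 152873.44

Not relevant to the conversion: origin terminal, destination terminal — on the buyer under both terms; not part of either seller's price.
From EXW to FCA, the seller additionally bears: inland to port, export clearance.
FCA price = 151028.82 + 1413.61 + 431.01 = 152873.44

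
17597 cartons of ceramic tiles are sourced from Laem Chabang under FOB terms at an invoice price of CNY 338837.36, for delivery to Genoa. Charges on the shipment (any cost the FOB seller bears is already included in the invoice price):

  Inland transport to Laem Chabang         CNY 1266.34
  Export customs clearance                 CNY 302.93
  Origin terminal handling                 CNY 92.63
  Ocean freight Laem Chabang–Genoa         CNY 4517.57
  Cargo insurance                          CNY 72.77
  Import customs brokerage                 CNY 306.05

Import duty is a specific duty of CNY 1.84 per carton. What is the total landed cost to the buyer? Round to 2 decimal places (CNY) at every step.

FOB: the seller bears costs until goods are on board at the origin port; the buyer bears freight, insurance and all costs thereafter.
Already in the invoice (seller's account under FOB): inland to port, export clearance, origin terminal — exclude.
CIF value = FOB price + freight + insurance = 338837.36 + 4517.57 + 72.77 = 343427.70
Import duty = 17597 × 1.84 = 32378.48
Buyer bears: freight 4517.57 + insurance 72.77 + brokerage 306.05 + duty 32378.48 = 37274.87
Landed cost = invoice 338837.36 + 37274.87 = 376112.23

Total landed cost: CNY 376112.23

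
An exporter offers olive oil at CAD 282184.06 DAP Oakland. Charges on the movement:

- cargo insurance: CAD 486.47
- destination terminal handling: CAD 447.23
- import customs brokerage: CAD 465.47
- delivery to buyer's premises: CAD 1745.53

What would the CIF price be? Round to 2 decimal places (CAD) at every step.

CIF price: CAD 279991.30

Not relevant to the conversion: insurance — on the seller under both DAP and CIF; already in the DAP price and stays in the CIF price. brokerage — on the buyer under both terms; not part of either seller's price.
From DAP to CIF, the seller no longer bears: destination terminal, delivery.
CIF price = 282184.06 − 447.23 − 1745.53 = 279991.30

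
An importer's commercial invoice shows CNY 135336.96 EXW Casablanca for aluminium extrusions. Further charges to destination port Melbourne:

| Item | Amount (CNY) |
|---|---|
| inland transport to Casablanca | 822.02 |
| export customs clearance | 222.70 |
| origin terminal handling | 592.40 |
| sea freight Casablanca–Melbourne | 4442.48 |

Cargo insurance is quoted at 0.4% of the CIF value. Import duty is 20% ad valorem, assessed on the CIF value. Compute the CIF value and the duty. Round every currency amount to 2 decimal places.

Let C be the CIF value. C = EXW price + pre-shipment costs + freight + 0.4% × C
C − 0.4% × C = 135336.96 + 822.02 + 222.70 + 592.40 + 4442.48
0.996 × C = 141416.56
C = 141416.56 / 0.996 = 141984.50
Insurance premium = 0.4% × 141984.50 = 567.94
Import duty = 141984.50 × 20% = 28396.90

CIF value: CNY 141984.50; import duty: CNY 28396.90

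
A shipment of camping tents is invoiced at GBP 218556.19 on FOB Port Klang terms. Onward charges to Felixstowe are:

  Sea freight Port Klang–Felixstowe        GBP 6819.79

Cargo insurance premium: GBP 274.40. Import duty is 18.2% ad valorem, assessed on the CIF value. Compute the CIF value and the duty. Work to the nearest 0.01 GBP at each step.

CIF value: GBP 225650.38; import duty: GBP 41068.37

CIF = FOB price + freight + insurance
CIF = 218556.19 + 6819.79 + 274.40 = 225650.38
Import duty = 225650.38 × 18.2% = 41068.37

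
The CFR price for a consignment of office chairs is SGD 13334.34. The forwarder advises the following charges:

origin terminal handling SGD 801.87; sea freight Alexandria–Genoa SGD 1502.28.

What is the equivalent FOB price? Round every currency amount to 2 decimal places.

FOB price: SGD 11832.06

Not relevant to the conversion: origin terminal — on the seller under both CFR and FOB; already in the CFR price and stays in the FOB price.
From CFR to FOB, the seller no longer bears: freight.
FOB price = 13334.34 − 1502.28 = 11832.06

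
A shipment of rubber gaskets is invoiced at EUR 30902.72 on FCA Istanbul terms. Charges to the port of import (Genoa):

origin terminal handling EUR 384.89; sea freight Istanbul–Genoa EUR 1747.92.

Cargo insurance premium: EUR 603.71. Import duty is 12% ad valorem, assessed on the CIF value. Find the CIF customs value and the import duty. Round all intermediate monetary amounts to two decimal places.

CIF value: EUR 33639.24; import duty: EUR 4036.71

CIF = FCA price + pre-shipment costs + freight + insurance
CIF = 30902.72 + 384.89 + 1747.92 + 603.71 = 33639.24
Import duty = 33639.24 × 12% = 4036.71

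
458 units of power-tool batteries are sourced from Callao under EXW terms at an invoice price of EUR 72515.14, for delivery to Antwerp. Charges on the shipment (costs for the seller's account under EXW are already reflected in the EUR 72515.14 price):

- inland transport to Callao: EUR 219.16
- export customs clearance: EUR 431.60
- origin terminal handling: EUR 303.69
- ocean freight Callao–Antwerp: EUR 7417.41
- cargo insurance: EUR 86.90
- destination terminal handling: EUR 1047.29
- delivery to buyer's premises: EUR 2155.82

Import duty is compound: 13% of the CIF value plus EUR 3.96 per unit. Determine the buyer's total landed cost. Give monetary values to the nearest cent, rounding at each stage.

Total landed cost: EUR 96517.30

EXW: the seller makes goods available at their premises; the buyer bears all onward costs.
CIF value = EXW price + inland to port + export clearance + origin terminal + freight + insurance = 72515.14 + 219.16 + 431.60 + 303.69 + 7417.41 + 86.90 = 80973.90
Ad valorem component: 80973.90 × 13% = 10526.61
Specific component: 458 × 3.96 = 1813.68
Import duty = 10526.61 + 1813.68 = 12340.29
Buyer bears: inland to port 219.16 + export clearance 431.60 + origin terminal 303.69 + freight 7417.41 + insurance 86.90 + destination terminal 1047.29 + delivery 2155.82 + duty 12340.29 = 24002.16
Landed cost = invoice 72515.14 + 24002.16 = 96517.30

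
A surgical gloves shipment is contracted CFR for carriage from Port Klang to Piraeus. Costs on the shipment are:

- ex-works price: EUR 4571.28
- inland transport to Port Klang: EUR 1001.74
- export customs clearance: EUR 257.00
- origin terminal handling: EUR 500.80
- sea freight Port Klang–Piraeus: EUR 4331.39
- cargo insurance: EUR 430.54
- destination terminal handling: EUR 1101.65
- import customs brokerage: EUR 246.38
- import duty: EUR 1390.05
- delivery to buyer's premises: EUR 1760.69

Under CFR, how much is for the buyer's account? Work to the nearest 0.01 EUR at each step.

CFR: the seller pays costs through ocean freight to the destination port, but not insurance.
Seller's account: goods 4571.28 + inland to port 1001.74 + export clearance 257.00 + origin terminal 500.80 + freight 4331.39 = 10662.21
Buyer's account: insurance 430.54 + destination terminal 1101.65 + brokerage 246.38 + duty 1390.05 + delivery 1760.69 = 4929.31

Buyer's account: EUR 4929.31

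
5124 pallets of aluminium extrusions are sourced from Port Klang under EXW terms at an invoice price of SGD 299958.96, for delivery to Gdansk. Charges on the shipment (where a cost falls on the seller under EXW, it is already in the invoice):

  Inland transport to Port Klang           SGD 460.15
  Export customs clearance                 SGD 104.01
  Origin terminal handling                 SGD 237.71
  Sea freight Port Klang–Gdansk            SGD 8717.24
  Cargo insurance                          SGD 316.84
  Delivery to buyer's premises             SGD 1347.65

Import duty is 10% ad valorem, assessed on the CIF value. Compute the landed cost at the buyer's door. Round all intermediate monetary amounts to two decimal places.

Total landed cost: SGD 342122.05

EXW: the seller makes goods available at their premises; the buyer bears all onward costs.
CIF value = EXW price + inland to port + export clearance + origin terminal + freight + insurance = 299958.96 + 460.15 + 104.01 + 237.71 + 8717.24 + 316.84 = 309794.91
Import duty = 309794.91 × 10% = 30979.49
Buyer bears: inland to port 460.15 + export clearance 104.01 + origin terminal 237.71 + freight 8717.24 + insurance 316.84 + delivery 1347.65 + duty 30979.49 = 42163.09
Landed cost = invoice 299958.96 + 42163.09 = 342122.05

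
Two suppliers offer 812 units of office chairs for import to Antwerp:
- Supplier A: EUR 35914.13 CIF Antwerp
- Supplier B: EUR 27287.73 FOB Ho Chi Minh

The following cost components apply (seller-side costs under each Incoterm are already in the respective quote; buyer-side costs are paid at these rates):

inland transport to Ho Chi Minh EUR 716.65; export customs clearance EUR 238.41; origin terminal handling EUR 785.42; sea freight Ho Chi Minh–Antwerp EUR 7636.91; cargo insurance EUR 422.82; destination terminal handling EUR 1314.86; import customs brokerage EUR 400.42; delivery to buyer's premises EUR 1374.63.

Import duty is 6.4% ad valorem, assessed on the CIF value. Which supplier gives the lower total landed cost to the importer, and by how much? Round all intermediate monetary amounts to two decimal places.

Supplier B is cheaper by EUR 602.93

Supplier A (CIF):
The CIF price already equals the CIF value: 35914.13
Import duty = 35914.13 × 6.4% = 2298.50
Buyer bears (A): 1314.86 + 400.42 + 1374.63 = 3089.91
Landed cost (A) = invoice 35914.13 + 3089.91 + duty 2298.50 = 41302.54
Supplier B (FOB):
CIF value = FOB price + freight + insurance = 27287.73 + 7636.91 + 422.82 = 35347.46
Import duty = 35347.46 × 6.4% = 2262.24
Buyer bears (B): 7636.91 + 422.82 + 1314.86 + 400.42 + 1374.63 = 11149.64
Landed cost (B) = invoice 27287.73 + 11149.64 + duty 2262.24 = 40699.61
Difference = |41302.54 − 40699.61| = 602.93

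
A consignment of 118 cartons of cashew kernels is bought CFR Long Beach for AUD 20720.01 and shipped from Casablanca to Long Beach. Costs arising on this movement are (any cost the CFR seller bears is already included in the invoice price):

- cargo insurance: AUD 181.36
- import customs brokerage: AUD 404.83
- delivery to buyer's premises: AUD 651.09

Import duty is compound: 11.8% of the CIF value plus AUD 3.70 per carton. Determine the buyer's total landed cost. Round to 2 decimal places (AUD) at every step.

Total landed cost: AUD 24860.25

CFR: the seller pays costs through ocean freight to the destination port, but not insurance.
CIF value = CFR price + insurance = 20720.01 + 181.36 = 20901.37
Ad valorem component: 20901.37 × 11.8% = 2466.36
Specific component: 118 × 3.70 = 436.60
Import duty = 2466.36 + 436.60 = 2902.96
Buyer bears: insurance 181.36 + brokerage 404.83 + delivery 651.09 + duty 2902.96 = 4140.24
Landed cost = invoice 20720.01 + 4140.24 = 24860.25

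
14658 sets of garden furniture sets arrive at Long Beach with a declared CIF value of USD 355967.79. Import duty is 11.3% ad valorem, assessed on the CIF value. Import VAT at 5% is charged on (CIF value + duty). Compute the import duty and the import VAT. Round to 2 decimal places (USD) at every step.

Import duty: USD 40224.36; import VAT: USD 19809.61

Import duty = 355967.79 × 11.3% = 40224.36
VAT base = CIF + duty = 355967.79 + 40224.36 = 396192.15
Import VAT = 396192.15 × 5% = 19809.61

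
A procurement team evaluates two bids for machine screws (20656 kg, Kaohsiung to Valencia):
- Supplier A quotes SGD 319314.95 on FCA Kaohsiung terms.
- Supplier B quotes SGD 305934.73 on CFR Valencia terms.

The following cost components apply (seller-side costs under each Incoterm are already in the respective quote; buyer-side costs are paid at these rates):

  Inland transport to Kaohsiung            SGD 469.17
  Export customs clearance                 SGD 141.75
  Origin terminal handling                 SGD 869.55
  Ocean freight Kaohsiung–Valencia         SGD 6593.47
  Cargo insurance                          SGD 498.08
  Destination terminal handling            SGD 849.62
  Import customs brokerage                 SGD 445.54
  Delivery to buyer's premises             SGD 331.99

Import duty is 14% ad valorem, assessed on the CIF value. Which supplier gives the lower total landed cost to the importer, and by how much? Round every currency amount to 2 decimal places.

Supplier A (FCA):
CIF value = FCA price + origin terminal + freight + insurance = 319314.95 + 869.55 + 6593.47 + 498.08 = 327276.05
Import duty = 327276.05 × 14% = 45818.65
Buyer bears (A): 869.55 + 6593.47 + 498.08 + 849.62 + 445.54 + 331.99 = 9588.25
Landed cost (A) = invoice 319314.95 + 9588.25 + duty 45818.65 = 374721.85
Supplier B (CFR):
CIF value = CFR price + insurance = 305934.73 + 498.08 = 306432.81
Import duty = 306432.81 × 14% = 42900.59
Buyer bears (B): 498.08 + 849.62 + 445.54 + 331.99 = 2125.23
Landed cost (B) = invoice 305934.73 + 2125.23 + duty 42900.59 = 350960.55
Difference = |374721.85 − 350960.55| = 23761.30

Supplier B is cheaper by SGD 23761.30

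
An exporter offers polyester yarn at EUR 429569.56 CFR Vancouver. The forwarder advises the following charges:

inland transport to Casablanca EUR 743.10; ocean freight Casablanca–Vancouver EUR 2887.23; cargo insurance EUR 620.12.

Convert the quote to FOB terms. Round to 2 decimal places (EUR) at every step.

Not relevant to the conversion: inland to port — on the seller under both CFR and FOB; already in the CFR price and stays in the FOB price. insurance — on the buyer under both terms; not part of either seller's price.
From CFR to FOB, the seller no longer bears: freight.
FOB price = 429569.56 − 2887.23 = 426682.33

FOB price: EUR 426682.33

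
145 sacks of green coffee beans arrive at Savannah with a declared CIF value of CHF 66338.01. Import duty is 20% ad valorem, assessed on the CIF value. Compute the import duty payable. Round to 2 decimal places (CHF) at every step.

Import duty: CHF 13267.60

Import duty = 66338.01 × 20% = 13267.60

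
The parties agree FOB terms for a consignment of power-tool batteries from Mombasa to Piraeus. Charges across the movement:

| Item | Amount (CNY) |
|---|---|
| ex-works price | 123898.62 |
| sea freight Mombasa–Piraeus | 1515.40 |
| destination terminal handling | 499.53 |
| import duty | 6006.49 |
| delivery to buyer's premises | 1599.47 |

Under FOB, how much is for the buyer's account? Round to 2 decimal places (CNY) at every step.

Buyer's account: CNY 9620.89

FOB: the seller bears costs until goods are on board at the origin port; the buyer bears freight, insurance and all costs thereafter.
Seller's account: goods 123898.62 = 123898.62
Buyer's account: freight 1515.40 + destination terminal 499.53 + duty 6006.49 + delivery 1599.47 = 9620.89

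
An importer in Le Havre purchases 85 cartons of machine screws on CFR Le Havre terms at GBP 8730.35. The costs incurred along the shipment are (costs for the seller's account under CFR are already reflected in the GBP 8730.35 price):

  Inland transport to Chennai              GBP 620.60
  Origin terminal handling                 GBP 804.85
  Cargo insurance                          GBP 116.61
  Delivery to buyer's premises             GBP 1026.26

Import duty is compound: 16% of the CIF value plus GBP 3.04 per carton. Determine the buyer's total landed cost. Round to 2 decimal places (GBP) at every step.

Total landed cost: GBP 11547.13

CFR: the seller pays costs through ocean freight to the destination port, but not insurance.
Already in the invoice (seller's account under CFR): inland to port, origin terminal — exclude.
CIF value = CFR price + insurance = 8730.35 + 116.61 = 8846.96
Ad valorem component: 8846.96 × 16% = 1415.51
Specific component: 85 × 3.04 = 258.40
Import duty = 1415.51 + 258.40 = 1673.91
Buyer bears: insurance 116.61 + delivery 1026.26 + duty 1673.91 = 2816.78
Landed cost = invoice 8730.35 + 2816.78 = 11547.13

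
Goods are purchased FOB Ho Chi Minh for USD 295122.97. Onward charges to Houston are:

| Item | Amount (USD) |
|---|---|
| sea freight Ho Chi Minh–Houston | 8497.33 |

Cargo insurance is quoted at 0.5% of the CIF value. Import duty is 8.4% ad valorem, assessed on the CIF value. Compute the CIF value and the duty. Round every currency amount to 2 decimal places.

Let C be the CIF value. C = FOB price + freight + 0.5% × C
C − 0.5% × C = 295122.97 + 8497.33
0.995 × C = 303620.30
C = 303620.30 / 0.995 = 305146.03
Insurance premium = 0.5% × 305146.03 = 1525.73
Import duty = 305146.03 × 8.4% = 25632.27

CIF value: USD 305146.03; import duty: USD 25632.27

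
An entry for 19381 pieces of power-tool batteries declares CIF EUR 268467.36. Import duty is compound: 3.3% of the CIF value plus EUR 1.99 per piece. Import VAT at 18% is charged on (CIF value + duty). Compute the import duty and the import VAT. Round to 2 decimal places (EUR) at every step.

Ad valorem component: 268467.36 × 3.3% = 8859.42
Specific component: 19381 × 1.99 = 38568.19
Import duty = 8859.42 + 38568.19 = 47427.61
VAT base = CIF + duty = 268467.36 + 47427.61 = 315894.97
Import VAT = 315894.97 × 18% = 56861.09

Import duty: EUR 47427.61; import VAT: EUR 56861.09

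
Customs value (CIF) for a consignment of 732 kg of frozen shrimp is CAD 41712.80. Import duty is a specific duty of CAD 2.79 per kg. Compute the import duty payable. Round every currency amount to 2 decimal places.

Import duty = 732 × 2.79 = 2042.28

Import duty: CAD 2042.28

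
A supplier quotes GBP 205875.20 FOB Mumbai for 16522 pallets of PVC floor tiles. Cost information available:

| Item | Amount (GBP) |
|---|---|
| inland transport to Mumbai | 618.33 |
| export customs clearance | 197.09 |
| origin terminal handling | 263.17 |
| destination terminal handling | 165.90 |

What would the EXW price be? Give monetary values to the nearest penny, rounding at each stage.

Not relevant to the conversion: destination terminal — on the buyer under both terms; not part of either seller's price.
From FOB to EXW, the seller no longer bears: inland to port, export clearance, origin terminal.
EXW price = 205875.20 − 618.33 − 197.09 − 263.17 = 204796.61

EXW price: GBP 204796.61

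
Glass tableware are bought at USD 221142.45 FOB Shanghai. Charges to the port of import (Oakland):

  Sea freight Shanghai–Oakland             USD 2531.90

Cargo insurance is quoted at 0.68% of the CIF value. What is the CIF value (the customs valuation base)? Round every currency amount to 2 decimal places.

Let C be the CIF value. C = FOB price + freight + 0.68% × C
C − 0.68% × C = 221142.45 + 2531.90
0.9932 × C = 223674.35
C = 223674.35 / 0.9932 = 225205.75
Insurance premium = 0.68% × 225205.75 = 1531.40

CIF value: USD 225205.75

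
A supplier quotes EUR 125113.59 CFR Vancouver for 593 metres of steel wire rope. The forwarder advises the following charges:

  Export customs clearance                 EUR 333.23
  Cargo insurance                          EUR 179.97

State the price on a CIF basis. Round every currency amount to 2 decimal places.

Not relevant to the conversion: export clearance — on the seller under both CFR and CIF; already in the CFR price and stays in the CIF price.
From CFR to CIF, the seller additionally bears: insurance.
CIF price = 125113.59 + 179.97 = 125293.56

CIF price: EUR 125293.56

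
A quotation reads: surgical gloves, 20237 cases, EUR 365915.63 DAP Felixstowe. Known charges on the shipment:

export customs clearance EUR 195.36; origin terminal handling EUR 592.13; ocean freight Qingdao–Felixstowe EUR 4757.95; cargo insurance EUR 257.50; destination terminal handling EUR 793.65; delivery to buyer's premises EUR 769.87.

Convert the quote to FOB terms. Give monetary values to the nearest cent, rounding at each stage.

FOB price: EUR 359336.66

Not relevant to the conversion: export clearance, origin terminal — on the seller under both DAP and FOB; already in the DAP price and stays in the FOB price.
From DAP to FOB, the seller no longer bears: freight, insurance, destination terminal, delivery.
FOB price = 365915.63 − 4757.95 − 257.50 − 793.65 − 769.87 = 359336.66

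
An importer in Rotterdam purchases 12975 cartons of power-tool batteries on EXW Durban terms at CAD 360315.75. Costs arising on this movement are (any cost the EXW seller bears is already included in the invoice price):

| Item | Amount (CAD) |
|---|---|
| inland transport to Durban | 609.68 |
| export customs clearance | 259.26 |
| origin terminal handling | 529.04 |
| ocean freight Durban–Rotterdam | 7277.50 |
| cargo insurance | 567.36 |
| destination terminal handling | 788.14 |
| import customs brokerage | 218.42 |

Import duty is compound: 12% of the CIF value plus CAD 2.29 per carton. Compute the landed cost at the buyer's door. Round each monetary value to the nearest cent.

EXW: the seller makes goods available at their premises; the buyer bears all onward costs.
CIF value = EXW price + inland to port + export clearance + origin terminal + freight + insurance = 360315.75 + 609.68 + 259.26 + 529.04 + 7277.50 + 567.36 = 369558.59
Ad valorem component: 369558.59 × 12% = 44347.03
Specific component: 12975 × 2.29 = 29712.75
Import duty = 44347.03 + 29712.75 = 74059.78
Buyer bears: inland to port 609.68 + export clearance 259.26 + origin terminal 529.04 + freight 7277.50 + insurance 567.36 + destination terminal 788.14 + brokerage 218.42 + duty 74059.78 = 84309.18
Landed cost = invoice 360315.75 + 84309.18 = 444624.93

Total landed cost: CAD 444624.93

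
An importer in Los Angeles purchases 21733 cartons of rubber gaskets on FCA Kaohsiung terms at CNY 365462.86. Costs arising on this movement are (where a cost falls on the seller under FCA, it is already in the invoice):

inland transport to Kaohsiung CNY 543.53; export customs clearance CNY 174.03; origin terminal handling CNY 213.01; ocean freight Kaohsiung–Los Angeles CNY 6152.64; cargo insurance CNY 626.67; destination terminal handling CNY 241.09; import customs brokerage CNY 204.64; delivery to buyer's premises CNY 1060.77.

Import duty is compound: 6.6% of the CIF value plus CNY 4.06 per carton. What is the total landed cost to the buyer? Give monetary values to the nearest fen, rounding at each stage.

FCA: the seller delivers export-cleared goods to the carrier; the buyer bears costs from that point.
Already in the invoice (seller's account under FCA): inland to port, export clearance — exclude.
CIF value = FCA price + origin terminal + freight + insurance = 365462.86 + 213.01 + 6152.64 + 626.67 = 372455.18
Ad valorem component: 372455.18 × 6.6% = 24582.04
Specific component: 21733 × 4.06 = 88235.98
Import duty = 24582.04 + 88235.98 = 112818.02
Buyer bears: origin terminal 213.01 + freight 6152.64 + insurance 626.67 + destination terminal 241.09 + brokerage 204.64 + delivery 1060.77 + duty 112818.02 = 121316.84
Landed cost = invoice 365462.86 + 121316.84 = 486779.70

Total landed cost: CNY 486779.70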